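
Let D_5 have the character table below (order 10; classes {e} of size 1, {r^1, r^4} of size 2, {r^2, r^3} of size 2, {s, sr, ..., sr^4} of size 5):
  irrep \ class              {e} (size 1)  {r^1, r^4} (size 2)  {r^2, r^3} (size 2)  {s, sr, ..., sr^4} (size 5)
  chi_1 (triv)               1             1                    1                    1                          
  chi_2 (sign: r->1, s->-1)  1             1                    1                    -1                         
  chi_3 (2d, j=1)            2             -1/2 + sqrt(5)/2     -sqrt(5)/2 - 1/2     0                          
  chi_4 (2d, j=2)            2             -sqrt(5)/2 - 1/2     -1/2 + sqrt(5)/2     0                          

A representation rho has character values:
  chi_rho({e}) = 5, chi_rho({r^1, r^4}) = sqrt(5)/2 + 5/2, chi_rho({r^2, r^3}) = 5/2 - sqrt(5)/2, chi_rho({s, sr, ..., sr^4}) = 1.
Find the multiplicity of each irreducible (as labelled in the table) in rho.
Multiplicities: chi_1: 2, chi_2: 1, chi_3: 1, chi_4: 0.

Reasoning: Use <chi_rho, chi> = (1/|G|) sum_C |C| * chi_rho(C) * conj(chi(C)) with |G| = 10 for each irreducible chi in the table:
  <chi_rho, chi_1> = (1/10)[1*(5)*conj(1) + 2*(sqrt(5)/2 + 5/2)*conj(1) + 2*(5/2 - sqrt(5)/2)*conj(1) + 5*(1)*conj(1)]
      = (1/10)[(5) + (sqrt(5) + 5) + (5 - sqrt(5)) + (5)] = 20/10 = 2
  <chi_rho, chi_2> = (1/10)[1*(5)*conj(1) + 2*(sqrt(5)/2 + 5/2)*conj(1) + 2*(5/2 - sqrt(5)/2)*conj(1) + 5*(1)*conj(-1)]
      = (1/10)[(5) + (sqrt(5) + 5) + (5 - sqrt(5)) + (-5)] = 10/10 = 1
  <chi_rho, chi_3> = (1/10)[1*(5)*conj(2) + 2*(sqrt(5)/2 + 5/2)*conj(-1/2 + sqrt(5)/2) + 2*(5/2 - sqrt(5)/2)*conj(-sqrt(5)/2 - 1/2) + 5*(1)*conj(0)]
      = (1/10)[(10) + (2*sqrt(5)) + (-2*sqrt(5)) + (0)] = 10/10 = 1
  <chi_rho, chi_4> = (1/10)[1*(5)*conj(2) + 2*(sqrt(5)/2 + 5/2)*conj(-sqrt(5)/2 - 1/2) + 2*(5/2 - sqrt(5)/2)*conj(-1/2 + sqrt(5)/2) + 5*(1)*conj(0)]
      = (1/10)[(10) + (-3*sqrt(5) - 5) + (-5 + 3*sqrt(5)) + (0)] = 0/10 = 0
Dimension check: dim(rho) = sum (mult * dim) = 2*1 + 1*1 + 1*2 + 0*2 = 5 = chi_rho(e) = 5.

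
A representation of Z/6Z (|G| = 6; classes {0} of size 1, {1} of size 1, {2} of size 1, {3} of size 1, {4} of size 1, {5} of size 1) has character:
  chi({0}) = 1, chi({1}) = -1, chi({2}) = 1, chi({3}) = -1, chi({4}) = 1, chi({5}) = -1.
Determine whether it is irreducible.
Irreducible: <chi, chi> = 1.

Justification: <chi, chi> = (1/|G|) sum_C |C| * |chi(C)|^2 = (1/6)[1*|1|^2 + 1*|-1|^2 + 1*|1|^2 + 1*|-1|^2 + 1*|1|^2 + 1*|-1|^2]
  = (1/6)[(1) + (1) + (1) + (1) + (1) + (1)] = 6/6 = 1.
(Exp terms are combined using exp(i*s)*conj(exp(i*t)) = exp(i*(s-t)), and sums of them are collapsed using the identity that for every m > 1 the m distinct m-th roots of unity sum to 0, e.g. 1 + exp(2*I*pi/3) + exp(-2*I*pi/3) = 0.)
A character is irreducible iff <chi, chi> = 1, so this representation is irreducible.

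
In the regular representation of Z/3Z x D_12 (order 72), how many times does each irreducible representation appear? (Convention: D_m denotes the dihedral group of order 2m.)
Each irreducible V_i of dimension d_i appears with multiplicity d_i, i.e. rho_reg = (direct sum over all irreducibles V_i) d_i V_i. The irreducible dimensions for Z/3Z x D_12 are 1, 1, 1, 1, 1, 1, 1, 1, 1, 1, 1, 1, 2, 2, 2, 2, 2, 2, 2, 2, 2, 2, 2, 2, 2, 2, 2: 12 irreducibles of dimension 1, each with multiplicity 1; 15 irreducibles of dimension 2, each with multiplicity 2. Total dimension 12*1*1 + 15*2*2 = 72 = |G|.

Justification: General theorem: in the regular representation of a finite group G, each irreducible appears with multiplicity equal to its dimension. Check: dim(rho_reg) = sum d_i^2 = 1 + 1 + 1 + 1 + 1 + 1 + 1 + 1 + 1 + 1 + 1 + 1 + 4 + 4 + 4 + 4 + 4 + 4 + 4 + 4 + 4 + 4 + 4 + 4 + 4 + 4 + 4 = 72 = |G|.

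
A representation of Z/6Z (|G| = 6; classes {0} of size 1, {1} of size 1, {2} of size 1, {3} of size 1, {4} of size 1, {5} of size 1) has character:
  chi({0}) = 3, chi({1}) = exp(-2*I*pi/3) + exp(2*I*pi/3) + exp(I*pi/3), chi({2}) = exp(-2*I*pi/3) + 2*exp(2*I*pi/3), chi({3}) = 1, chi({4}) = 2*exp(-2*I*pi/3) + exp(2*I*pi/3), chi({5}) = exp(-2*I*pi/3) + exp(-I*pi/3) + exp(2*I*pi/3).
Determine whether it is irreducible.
Not irreducible (reducible): <chi, chi> = 3 > 1.

Working: <chi, chi> = (1/|G|) sum_C |C| * |chi(C)|^2 = (1/6)[1*|3|^2 + 1*|exp(-2*I*pi/3) + exp(2*I*pi/3) + exp(I*pi/3)|^2 + 1*|exp(-2*I*pi/3) + 2*exp(2*I*pi/3)|^2 + 1*|1|^2 + 1*|2*exp(-2*I*pi/3) + exp(2*I*pi/3)|^2 + 1*|exp(-2*I*pi/3) + exp(-I*pi/3) + exp(2*I*pi/3)|^2]
  = (1/6)[(9) + (1) + (3) + (1) + (3) + (1)] = 18/6 = 3.
(Exp terms are combined using exp(i*s)*conj(exp(i*t)) = exp(i*(s-t)), and sums of them are collapsed using the identity that for every m > 1 the m distinct m-th roots of unity sum to 0, e.g. 1 + exp(2*I*pi/3) + exp(-2*I*pi/3) = 0.)
A character is irreducible iff <chi, chi> = 1, so this representation is reducible.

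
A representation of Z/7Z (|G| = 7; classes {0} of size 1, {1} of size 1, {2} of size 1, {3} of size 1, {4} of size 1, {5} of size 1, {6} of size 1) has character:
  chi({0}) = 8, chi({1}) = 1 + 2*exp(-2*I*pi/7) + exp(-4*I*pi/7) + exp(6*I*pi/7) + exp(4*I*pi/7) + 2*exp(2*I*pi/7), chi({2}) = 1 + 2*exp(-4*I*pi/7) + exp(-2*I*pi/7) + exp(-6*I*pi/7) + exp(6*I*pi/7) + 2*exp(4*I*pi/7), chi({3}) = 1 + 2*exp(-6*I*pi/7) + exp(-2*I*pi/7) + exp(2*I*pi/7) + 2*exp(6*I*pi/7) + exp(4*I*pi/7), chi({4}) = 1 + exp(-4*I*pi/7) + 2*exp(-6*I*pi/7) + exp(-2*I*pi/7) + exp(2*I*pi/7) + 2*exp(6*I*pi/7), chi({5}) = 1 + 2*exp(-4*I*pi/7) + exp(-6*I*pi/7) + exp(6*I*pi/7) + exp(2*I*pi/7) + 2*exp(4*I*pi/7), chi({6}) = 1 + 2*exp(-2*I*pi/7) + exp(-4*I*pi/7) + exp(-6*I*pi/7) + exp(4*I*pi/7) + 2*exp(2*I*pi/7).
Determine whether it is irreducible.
Not irreducible (reducible): <chi, chi> = 12 > 1.

Working: <chi, chi> = (1/|G|) sum_C |C| * |chi(C)|^2 = (1/7)[1*|8|^2 + 1*|1 + 2*exp(-2*I*pi/7) + exp(-4*I*pi/7) + exp(6*I*pi/7) + exp(4*I*pi/7) + 2*exp(2*I*pi/7)|^2 + 1*|1 + 2*exp(-4*I*pi/7) + exp(-2*I*pi/7) + exp(-6*I*pi/7) + exp(6*I*pi/7) + 2*exp(4*I*pi/7)|^2 + 1*|1 + 2*exp(-6*I*pi/7) + exp(-2*I*pi/7) + exp(2*I*pi/7) + 2*exp(6*I*pi/7) + exp(4*I*pi/7)|^2 + 1*|1 + exp(-4*I*pi/7) + 2*exp(-6*I*pi/7) + exp(-2*I*pi/7) + exp(2*I*pi/7) + 2*exp(6*I*pi/7)|^2 + 1*|1 + 2*exp(-4*I*pi/7) + exp(-6*I*pi/7) + exp(6*I*pi/7) + exp(2*I*pi/7) + 2*exp(4*I*pi/7)|^2 + 1*|1 + 2*exp(-2*I*pi/7) + exp(-4*I*pi/7) + exp(-6*I*pi/7) + exp(4*I*pi/7) + 2*exp(2*I*pi/7)|^2]
  = (1/7)[(64) + (12 + 9*exp(-4*I*pi/7) + 9*exp(-2*I*pi/7) + 8*exp(-6*I*pi/7) + 8*exp(6*I*pi/7) + 9*exp(2*I*pi/7) + 9*exp(4*I*pi/7)) + (12 + 9*exp(-4*I*pi/7) + 8*exp(-2*I*pi/7) + 9*exp(-6*I*pi/7) + 9*exp(6*I*pi/7) + 8*exp(2*I*pi/7) + 9*exp(4*I*pi/7)) + (12 + 8*exp(-4*I*pi/7) + 9*exp(-2*I*pi/7) + 9*exp(-6*I*pi/7) + 9*exp(6*I*pi/7) + 9*exp(2*I*pi/7) + 8*exp(4*I*pi/7)) + (12 + 8*exp(-4*I*pi/7) + 9*exp(-2*I*pi/7) + 9*exp(-6*I*pi/7) + 9*exp(6*I*pi/7) + 9*exp(2*I*pi/7) + 8*exp(4*I*pi/7)) + (12 + 9*exp(-4*I*pi/7) + 8*exp(-2*I*pi/7) + 9*exp(-6*I*pi/7) + 9*exp(6*I*pi/7) + 8*exp(2*I*pi/7) + 9*exp(4*I*pi/7)) + (12 + 9*exp(-4*I*pi/7) + 9*exp(-2*I*pi/7) + 8*exp(-6*I*pi/7) + 8*exp(6*I*pi/7) + 9*exp(2*I*pi/7) + 9*exp(4*I*pi/7))] = 84/7 = 12.
(Exp terms are combined using exp(i*s)*conj(exp(i*t)) = exp(i*(s-t)), and sums of them are collapsed using the identity that for every m > 1 the m distinct m-th roots of unity sum to 0, e.g. 1 + exp(2*I*pi/3) + exp(-2*I*pi/3) = 0.)
A character is irreducible iff <chi, chi> = 1, so this representation is reducible.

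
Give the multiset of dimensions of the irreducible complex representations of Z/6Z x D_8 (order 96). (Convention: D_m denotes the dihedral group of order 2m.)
Dimensions: 1, 1, 1, 1, 1, 1, 1, 1, 1, 1, 1, 1, 1, 1, 1, 1, 1, 1, 1, 1, 1, 1, 1, 1, 2, 2, 2, 2, 2, 2, 2, 2, 2, 2, 2, 2, 2, 2, 2, 2, 2, 2

Solution. There are 42 irreducibles (= number of conjugacy classes). Their dimensions d_i satisfy sum d_i^2 = |G| = 96: 1 + 1 + 1 + 1 + 1 + 1 + 1 + 1 + 1 + 1 + 1 + 1 + 1 + 1 + 1 + 1 + 1 + 1 + 1 + 1 + 1 + 1 + 1 + 1 + 4 + 4 + 4 + 4 + 4 + 4 + 4 + 4 + 4 + 4 + 4 + 4 + 4 + 4 + 4 + 4 + 4 + 4 = 96. (For the product with Z/6Z: each of the 6 1-dim characters of Z/6Z tensors with each irrep of D_8, giving 6 copies of each D_8-dimension.)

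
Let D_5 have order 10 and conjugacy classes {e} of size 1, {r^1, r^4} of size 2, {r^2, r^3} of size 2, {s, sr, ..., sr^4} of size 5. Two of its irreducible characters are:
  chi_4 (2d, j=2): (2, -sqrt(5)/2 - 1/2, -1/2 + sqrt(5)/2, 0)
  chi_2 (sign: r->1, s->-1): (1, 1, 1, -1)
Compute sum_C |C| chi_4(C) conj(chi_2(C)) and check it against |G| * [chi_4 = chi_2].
Sum = 0; so <chi_4, chi_2> = 0 (distinct irreducibles are orthogonal).

Reasoning: Compute term by term over conjugacy classes (|C| * chi_4(C) * conj(chi_2(C))):
  1*(2)*conj(1) + 2*(-sqrt(5)/2 - 1/2)*conj(1) + 2*(-1/2 + sqrt(5)/2)*conj(1) + 5*(0)*conj(-1)
  = (2) + (-sqrt(5) - 1) + (-1 + sqrt(5)) + (0)
  = 0.
Dividing by |G| = 10 gives 0/10 = 0, matching the row-orthogonality relation <chi_4, chi_2> = [chi_4 = chi_2].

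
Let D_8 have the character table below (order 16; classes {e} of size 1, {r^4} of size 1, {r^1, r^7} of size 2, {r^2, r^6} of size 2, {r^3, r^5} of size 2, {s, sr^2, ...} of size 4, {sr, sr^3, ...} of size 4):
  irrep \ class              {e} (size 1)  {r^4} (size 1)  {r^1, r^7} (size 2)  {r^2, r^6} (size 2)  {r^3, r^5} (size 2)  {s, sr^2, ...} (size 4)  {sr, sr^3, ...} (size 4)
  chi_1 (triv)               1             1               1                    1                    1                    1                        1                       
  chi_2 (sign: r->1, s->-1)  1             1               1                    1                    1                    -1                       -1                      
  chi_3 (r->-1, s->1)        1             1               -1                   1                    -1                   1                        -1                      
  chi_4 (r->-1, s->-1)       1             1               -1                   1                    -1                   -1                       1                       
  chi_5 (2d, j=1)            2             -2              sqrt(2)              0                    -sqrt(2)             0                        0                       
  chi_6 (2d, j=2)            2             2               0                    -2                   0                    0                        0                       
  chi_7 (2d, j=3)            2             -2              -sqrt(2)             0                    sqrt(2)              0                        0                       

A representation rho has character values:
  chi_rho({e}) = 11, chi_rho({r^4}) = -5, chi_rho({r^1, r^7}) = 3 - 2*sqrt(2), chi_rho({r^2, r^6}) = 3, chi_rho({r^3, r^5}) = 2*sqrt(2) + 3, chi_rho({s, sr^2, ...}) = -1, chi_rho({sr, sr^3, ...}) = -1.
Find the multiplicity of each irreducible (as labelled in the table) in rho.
Multiplicities: chi_1: 1, chi_2: 2, chi_3: 0, chi_4: 0, chi_5: 1, chi_6: 0, chi_7: 3.

Why: Use <chi_rho, chi> = (1/|G|) sum_C |C| * chi_rho(C) * conj(chi(C)) with |G| = 16 for each irreducible chi in the table:
  <chi_rho, chi_1> = (1/16)[1*(11)*conj(1) + 1*(-5)*conj(1) + 2*(3 - 2*sqrt(2))*conj(1) + 2*(3)*conj(1) + 2*(2*sqrt(2) + 3)*conj(1) + 4*(-1)*conj(1) + 4*(-1)*conj(1)]
      = (1/16)[(11) + (-5) + (6 - 4*sqrt(2)) + (6) + (4*sqrt(2) + 6) + (-4) + (-4)] = 16/16 = 1
  <chi_rho, chi_2> = (1/16)[1*(11)*conj(1) + 1*(-5)*conj(1) + 2*(3 - 2*sqrt(2))*conj(1) + 2*(3)*conj(1) + 2*(2*sqrt(2) + 3)*conj(1) + 4*(-1)*conj(-1) + 4*(-1)*conj(-1)]
      = (1/16)[(11) + (-5) + (6 - 4*sqrt(2)) + (6) + (4*sqrt(2) + 6) + (4) + (4)] = 32/16 = 2
  <chi_rho, chi_3> = (1/16)[1*(11)*conj(1) + 1*(-5)*conj(1) + 2*(3 - 2*sqrt(2))*conj(-1) + 2*(3)*conj(1) + 2*(2*sqrt(2) + 3)*conj(-1) + 4*(-1)*conj(1) + 4*(-1)*conj(-1)]
      = (1/16)[(11) + (-5) + (-6 + 4*sqrt(2)) + (6) + (-6 - 4*sqrt(2)) + (-4) + (4)] = 0/16 = 0
  <chi_rho, chi_4> = (1/16)[1*(11)*conj(1) + 1*(-5)*conj(1) + 2*(3 - 2*sqrt(2))*conj(-1) + 2*(3)*conj(1) + 2*(2*sqrt(2) + 3)*conj(-1) + 4*(-1)*conj(-1) + 4*(-1)*conj(1)]
      = (1/16)[(11) + (-5) + (-6 + 4*sqrt(2)) + (6) + (-6 - 4*sqrt(2)) + (4) + (-4)] = 0/16 = 0
  <chi_rho, chi_5> = (1/16)[1*(11)*conj(2) + 1*(-5)*conj(-2) + 2*(3 - 2*sqrt(2))*conj(sqrt(2)) + 2*(3)*conj(0) + 2*(2*sqrt(2) + 3)*conj(-sqrt(2)) + 4*(-1)*conj(0) + 4*(-1)*conj(0)]
      = (1/16)[(22) + (10) + (-8 + 6*sqrt(2)) + (0) + (-6*sqrt(2) - 8) + (0) + (0)] = 16/16 = 1
  <chi_rho, chi_6> = (1/16)[1*(11)*conj(2) + 1*(-5)*conj(2) + 2*(3 - 2*sqrt(2))*conj(0) + 2*(3)*conj(-2) + 2*(2*sqrt(2) + 3)*conj(0) + 4*(-1)*conj(0) + 4*(-1)*conj(0)]
      = (1/16)[(22) + (-10) + (0) + (-12) + (0) + (0) + (0)] = 0/16 = 0
  <chi_rho, chi_7> = (1/16)[1*(11)*conj(2) + 1*(-5)*conj(-2) + 2*(3 - 2*sqrt(2))*conj(-sqrt(2)) + 2*(3)*conj(0) + 2*(2*sqrt(2) + 3)*conj(sqrt(2)) + 4*(-1)*conj(0) + 4*(-1)*conj(0)]
      = (1/16)[(22) + (10) + (8 - 6*sqrt(2)) + (0) + (8 + 6*sqrt(2)) + (0) + (0)] = 48/16 = 3
Dimension check: dim(rho) = sum (mult * dim) = 1*1 + 2*1 + 0*1 + 0*1 + 1*2 + 0*2 + 3*2 = 11 = chi_rho(e) = 11.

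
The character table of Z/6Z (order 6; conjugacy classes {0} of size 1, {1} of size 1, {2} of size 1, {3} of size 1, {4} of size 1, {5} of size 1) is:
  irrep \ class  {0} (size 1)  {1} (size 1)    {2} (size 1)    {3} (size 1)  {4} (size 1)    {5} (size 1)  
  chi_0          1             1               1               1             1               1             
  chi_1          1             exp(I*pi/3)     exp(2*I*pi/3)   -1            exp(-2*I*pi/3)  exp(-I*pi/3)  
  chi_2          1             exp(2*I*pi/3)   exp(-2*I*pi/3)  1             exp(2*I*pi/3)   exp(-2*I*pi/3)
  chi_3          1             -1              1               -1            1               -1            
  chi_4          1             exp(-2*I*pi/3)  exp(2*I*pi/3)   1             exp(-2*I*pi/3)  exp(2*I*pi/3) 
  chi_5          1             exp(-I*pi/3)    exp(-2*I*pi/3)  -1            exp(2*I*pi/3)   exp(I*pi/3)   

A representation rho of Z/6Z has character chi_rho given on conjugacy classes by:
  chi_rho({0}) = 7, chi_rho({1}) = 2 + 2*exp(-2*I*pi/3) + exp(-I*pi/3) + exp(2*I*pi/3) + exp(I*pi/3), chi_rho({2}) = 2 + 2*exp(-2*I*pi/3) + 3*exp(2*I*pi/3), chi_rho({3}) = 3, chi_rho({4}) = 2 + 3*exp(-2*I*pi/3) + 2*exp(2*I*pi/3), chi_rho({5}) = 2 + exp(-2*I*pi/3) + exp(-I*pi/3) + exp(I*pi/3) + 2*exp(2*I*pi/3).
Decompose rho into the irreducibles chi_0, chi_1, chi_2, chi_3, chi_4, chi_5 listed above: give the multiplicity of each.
Multiplicities: chi_0: 2, chi_1: 1, chi_2: 1, chi_3: 0, chi_4: 2, chi_5: 1.

Reasoning: Use <chi_rho, chi> = (1/|G|) sum_C |C| * chi_rho(C) * conj(chi(C)) with |G| = 6 for each irreducible chi in the table:
  <chi_rho, chi_0> = (1/6)[1*(7)*conj(1) + 1*(2 + 2*exp(-2*I*pi/3) + exp(-I*pi/3) + exp(2*I*pi/3) + exp(I*pi/3))*conj(1) + 1*(2 + 2*exp(-2*I*pi/3) + 3*exp(2*I*pi/3))*conj(1) + 1*(3)*conj(1) + 1*(2 + 3*exp(-2*I*pi/3) + 2*exp(2*I*pi/3))*conj(1) + 1*(2 + exp(-2*I*pi/3) + exp(-I*pi/3) + exp(I*pi/3) + 2*exp(2*I*pi/3))*conj(1)]
      = (1/6)[(7) + (2 + 2*exp(-2*I*pi/3) + exp(-I*pi/3) + exp(2*I*pi/3) + exp(I*pi/3)) + (2 + 2*exp(-2*I*pi/3) + 3*exp(2*I*pi/3)) + (3) + (2 + 3*exp(-2*I*pi/3) + 2*exp(2*I*pi/3)) + (2 + exp(-2*I*pi/3) + exp(-I*pi/3) + exp(I*pi/3) + 2*exp(2*I*pi/3))] = 12/6 = 2
  <chi_rho, chi_1> = (1/6)[1*(7)*conj(1) + 1*(2 + 2*exp(-2*I*pi/3) + exp(-I*pi/3) + exp(2*I*pi/3) + exp(I*pi/3))*conj(exp(I*pi/3)) + 1*(2 + 2*exp(-2*I*pi/3) + 3*exp(2*I*pi/3))*conj(exp(2*I*pi/3)) + 1*(3)*conj(-1) + 1*(2 + 3*exp(-2*I*pi/3) + 2*exp(2*I*pi/3))*conj(exp(-2*I*pi/3)) + 1*(2 + exp(-2*I*pi/3) + exp(-I*pi/3) + exp(I*pi/3) + 2*exp(2*I*pi/3))*conj(exp(-I*pi/3))]
      = (1/6)[(7) + (-1 + 2*exp(-I*pi/3) + exp(-2*I*pi/3) + exp(I*pi/3)) + (1) + (-3) + (1) + (-1 + exp(-I*pi/3) + exp(2*I*pi/3) + 2*exp(I*pi/3))] = 6/6 = 1
  <chi_rho, chi_2> = (1/6)[1*(7)*conj(1) + 1*(2 + 2*exp(-2*I*pi/3) + exp(-I*pi/3) + exp(2*I*pi/3) + exp(I*pi/3))*conj(exp(2*I*pi/3)) + 1*(2 + 2*exp(-2*I*pi/3) + 3*exp(2*I*pi/3))*conj(exp(-2*I*pi/3)) + 1*(3)*conj(1) + 1*(2 + 3*exp(-2*I*pi/3) + 2*exp(2*I*pi/3))*conj(exp(2*I*pi/3)) + 1*(2 + exp(-2*I*pi/3) + exp(-I*pi/3) + exp(I*pi/3) + 2*exp(2*I*pi/3))*conj(exp(-2*I*pi/3))]
      = (1/6)[(7) + (2*exp(-2*I*pi/3) + exp(-I*pi/3) + 2*exp(2*I*pi/3)) + (2 + 3*exp(-2*I*pi/3) + 2*exp(2*I*pi/3)) + (3) + (2 + 2*exp(-2*I*pi/3) + 3*exp(2*I*pi/3)) + (2*exp(-2*I*pi/3) + exp(I*pi/3) + 2*exp(2*I*pi/3))] = 6/6 = 1
  <chi_rho, chi_3> = (1/6)[1*(7)*conj(1) + 1*(2 + 2*exp(-2*I*pi/3) + exp(-I*pi/3) + exp(2*I*pi/3) + exp(I*pi/3))*conj(-1) + 1*(2 + 2*exp(-2*I*pi/3) + 3*exp(2*I*pi/3))*conj(1) + 1*(3)*conj(-1) + 1*(2 + 3*exp(-2*I*pi/3) + 2*exp(2*I*pi/3))*conj(1) + 1*(2 + exp(-2*I*pi/3) + exp(-I*pi/3) + exp(I*pi/3) + 2*exp(2*I*pi/3))*conj(-1)]
      = (1/6)[(7) + (-2 - exp(I*pi/3) - exp(2*I*pi/3) - exp(-I*pi/3) - 2*exp(-2*I*pi/3)) + (2 + 2*exp(-2*I*pi/3) + 3*exp(2*I*pi/3)) + (-3) + (2 + 3*exp(-2*I*pi/3) + 2*exp(2*I*pi/3)) + (-2 - 2*exp(2*I*pi/3) - exp(I*pi/3) - exp(-I*pi/3) - exp(-2*I*pi/3))] = 0/6 = 0
  <chi_rho, chi_4> = (1/6)[1*(7)*conj(1) + 1*(2 + 2*exp(-2*I*pi/3) + exp(-I*pi/3) + exp(2*I*pi/3) + exp(I*pi/3))*conj(exp(-2*I*pi/3)) + 1*(2 + 2*exp(-2*I*pi/3) + 3*exp(2*I*pi/3))*conj(exp(2*I*pi/3)) + 1*(3)*conj(1) + 1*(2 + 3*exp(-2*I*pi/3) + 2*exp(2*I*pi/3))*conj(exp(-2*I*pi/3)) + 1*(2 + exp(-2*I*pi/3) + exp(-I*pi/3) + exp(I*pi/3) + 2*exp(2*I*pi/3))*conj(exp(2*I*pi/3))]
      = (1/6)[(7) + (1 + exp(-2*I*pi/3) + exp(I*pi/3) + 2*exp(2*I*pi/3)) + (1) + (3) + (1) + (1 + 2*exp(-2*I*pi/3) + exp(-I*pi/3) + exp(2*I*pi/3))] = 12/6 = 2
  <chi_rho, chi_5> = (1/6)[1*(7)*conj(1) + 1*(2 + 2*exp(-2*I*pi/3) + exp(-I*pi/3) + exp(2*I*pi/3) + exp(I*pi/3))*conj(exp(-I*pi/3)) + 1*(2 + 2*exp(-2*I*pi/3) + 3*exp(2*I*pi/3))*conj(exp(-2*I*pi/3)) + 1*(3)*conj(-1) + 1*(2 + 3*exp(-2*I*pi/3) + 2*exp(2*I*pi/3))*conj(exp(2*I*pi/3)) + 1*(2 + exp(-2*I*pi/3) + exp(-I*pi/3) + exp(I*pi/3) + 2*exp(2*I*pi/3))*conj(exp(I*pi/3))]
      = (1/6)[(7) + (2*exp(-I*pi/3) + exp(2*I*pi/3) + 2*exp(I*pi/3)) + (2 + 3*exp(-2*I*pi/3) + 2*exp(2*I*pi/3)) + (-3) + (2 + 2*exp(-2*I*pi/3) + 3*exp(2*I*pi/3)) + (2*exp(-I*pi/3) + exp(-2*I*pi/3) + 2*exp(I*pi/3))] = 6/6 = 1
(Exp terms are combined using exp(i*s)*conj(exp(i*t)) = exp(i*(s-t)), and sums of them are collapsed using the identity that for every m > 1 the m distinct m-th roots of unity sum to 0, e.g. 1 + exp(2*I*pi/3) + exp(-2*I*pi/3) = 0.)
Dimension check: dim(rho) = sum (mult * dim) = 2*1 + 1*1 + 1*1 + 0*1 + 2*1 + 1*1 = 7 = chi_rho(e) = 7.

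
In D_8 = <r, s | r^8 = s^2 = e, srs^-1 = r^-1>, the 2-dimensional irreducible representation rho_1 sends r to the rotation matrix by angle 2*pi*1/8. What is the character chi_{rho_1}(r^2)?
chi_{rho_1}(r^2) = 2*cos(2*pi*1*2/8) = 0

rho_1(r^2) is rotation by angle 2*pi*1*2/8, whose trace is 2*cos(2*pi*1*2/8) = 0.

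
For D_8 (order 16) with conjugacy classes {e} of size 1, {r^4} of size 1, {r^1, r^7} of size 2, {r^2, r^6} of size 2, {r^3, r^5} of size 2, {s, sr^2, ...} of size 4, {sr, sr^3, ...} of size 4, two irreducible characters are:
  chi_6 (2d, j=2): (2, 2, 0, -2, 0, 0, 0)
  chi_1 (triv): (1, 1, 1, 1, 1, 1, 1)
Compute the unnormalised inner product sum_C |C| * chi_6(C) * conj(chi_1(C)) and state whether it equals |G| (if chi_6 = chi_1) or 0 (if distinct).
Sum = 0; so <chi_6, chi_1> = 0 (distinct irreducibles are orthogonal).

Details: Compute term by term over conjugacy classes (|C| * chi_6(C) * conj(chi_1(C))):
  1*(2)*conj(1) + 1*(2)*conj(1) + 2*(0)*conj(1) + 2*(-2)*conj(1) + 2*(0)*conj(1) + 4*(0)*conj(1) + 4*(0)*conj(1)
  = (2) + (2) + (0) + (-4) + (0) + (0) + (0)
  = 0.
Dividing by |G| = 16 gives 0/16 = 0, matching the row-orthogonality relation <chi_6, chi_1> = [chi_6 = chi_1].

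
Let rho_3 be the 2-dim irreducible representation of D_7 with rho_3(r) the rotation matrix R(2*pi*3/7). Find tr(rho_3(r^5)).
chi_{rho_3}(r^5) = 2*cos(2*pi*3*5/7) = 2*cos(30*pi/7)

Why: rho_3(r^5) is rotation by angle 2*pi*3*5/7, whose trace is 2*cos(2*pi*3*5/7) = 2*cos(30*pi/7).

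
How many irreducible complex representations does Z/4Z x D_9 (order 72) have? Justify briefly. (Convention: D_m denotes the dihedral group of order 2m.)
24

Reasoning: The number of irreducible complex representations of a finite group equals its number of conjugacy classes. For a direct product, #classes(G x H) = #classes(G) * #classes(H). Z/4Z has 4 classes (abelian), D_9 has 6 classes, so 4 * 6 = 24, so Z/4Z x D_9 (order 72) has exactly 24 irreducible complex representations.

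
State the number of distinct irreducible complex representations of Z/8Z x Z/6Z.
48

Solution. The number of irreducible complex representations of a finite group equals its number of conjugacy classes. Z/8Z x Z/6Z is abelian of order 48, so every element is its own conjugacy class: 48 classes, so Z/8Z x Z/6Z (order 48) has exactly 48 irreducible complex representations.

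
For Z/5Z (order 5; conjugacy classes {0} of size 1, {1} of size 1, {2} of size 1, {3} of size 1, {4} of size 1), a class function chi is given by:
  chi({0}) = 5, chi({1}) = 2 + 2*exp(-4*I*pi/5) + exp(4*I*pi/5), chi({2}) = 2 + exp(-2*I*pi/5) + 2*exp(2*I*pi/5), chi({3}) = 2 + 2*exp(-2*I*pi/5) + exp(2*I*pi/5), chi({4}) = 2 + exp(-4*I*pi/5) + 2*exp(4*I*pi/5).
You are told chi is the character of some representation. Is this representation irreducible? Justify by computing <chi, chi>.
Not irreducible (reducible): <chi, chi> = 9 > 1.

Why: <chi, chi> = (1/|G|) sum_C |C| * |chi(C)|^2 = (1/5)[1*|5|^2 + 1*|2 + 2*exp(-4*I*pi/5) + exp(4*I*pi/5)|^2 + 1*|2 + exp(-2*I*pi/5) + 2*exp(2*I*pi/5)|^2 + 1*|2 + 2*exp(-2*I*pi/5) + exp(2*I*pi/5)|^2 + 1*|2 + exp(-4*I*pi/5) + 2*exp(4*I*pi/5)|^2]
  = (1/5)[(25) + (9 + 6*exp(-4*I*pi/5) + 2*exp(-2*I*pi/5) + 2*exp(2*I*pi/5) + 6*exp(4*I*pi/5)) + (9 + 6*exp(-2*I*pi/5) + 2*exp(-4*I*pi/5) + 2*exp(4*I*pi/5) + 6*exp(2*I*pi/5)) + (9 + 6*exp(-2*I*pi/5) + 2*exp(-4*I*pi/5) + 2*exp(4*I*pi/5) + 6*exp(2*I*pi/5)) + (9 + 6*exp(-4*I*pi/5) + 2*exp(-2*I*pi/5) + 2*exp(2*I*pi/5) + 6*exp(4*I*pi/5))] = 45/5 = 9.
(Exp terms are combined using exp(i*s)*conj(exp(i*t)) = exp(i*(s-t)), and sums of them are collapsed using the identity that for every m > 1 the m distinct m-th roots of unity sum to 0, e.g. 1 + exp(2*I*pi/3) + exp(-2*I*pi/3) = 0.)
A character is irreducible iff <chi, chi> = 1, so this representation is reducible.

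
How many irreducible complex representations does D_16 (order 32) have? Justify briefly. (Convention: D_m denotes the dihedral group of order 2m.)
11

Why: The number of irreducible complex representations of a finite group equals its number of conjugacy classes. D_16 has 11 conjugacy classes (n/2 + 3 for n even), so D_16 (order 32) has exactly 11 irreducible complex representations.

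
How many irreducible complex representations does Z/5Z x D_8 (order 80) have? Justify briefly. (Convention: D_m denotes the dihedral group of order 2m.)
35

Derivation: The number of irreducible complex representations of a finite group equals its number of conjugacy classes. For a direct product, #classes(G x H) = #classes(G) * #classes(H). Z/5Z has 5 classes (abelian), D_8 has 7 classes, so 5 * 7 = 35, so Z/5Z x D_8 (order 80) has exactly 35 irreducible complex representations.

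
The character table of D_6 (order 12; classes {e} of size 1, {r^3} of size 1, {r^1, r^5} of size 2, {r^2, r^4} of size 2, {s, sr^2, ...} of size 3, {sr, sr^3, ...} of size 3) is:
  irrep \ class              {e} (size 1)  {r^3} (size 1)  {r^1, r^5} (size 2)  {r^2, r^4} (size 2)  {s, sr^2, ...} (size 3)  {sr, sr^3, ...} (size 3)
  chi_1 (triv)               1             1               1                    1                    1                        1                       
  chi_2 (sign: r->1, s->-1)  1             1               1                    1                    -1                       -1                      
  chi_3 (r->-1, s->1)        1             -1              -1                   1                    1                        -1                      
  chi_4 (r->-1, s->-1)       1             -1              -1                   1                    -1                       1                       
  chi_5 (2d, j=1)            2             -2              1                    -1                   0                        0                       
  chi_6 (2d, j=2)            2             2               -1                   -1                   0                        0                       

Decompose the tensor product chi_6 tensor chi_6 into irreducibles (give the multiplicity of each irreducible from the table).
chi_6 tensor chi_6 = chi_1 + chi_2 + chi_6 (all other irreducibles have multiplicity 0).

Working: The character of a tensor product is the pointwise product (chi_6 * chi_6)(C) = chi_6(C) * chi_6(C):
  {e}: (2)*(2), {r^3}: (2)*(2), {r^1, r^5}: (-1)*(-1), {r^2, r^4}: (-1)*(-1), {s, sr^2, ...}: (0)*(0), {sr, sr^3, ...}: (0)*(0)
so (chi_6 * chi_6) takes values
  {e} -> 4, {r^3} -> 4, {r^1, r^5} -> 1, {r^2, r^4} -> 1, {s, sr^2, ...} -> 0, {sr, sr^3, ...} -> 0.
Now take the inner product of this character with each irreducible chi from the table, <chi_6*chi_6, chi> = (1/12) sum_C |C| (chi_6*chi_6)(C) conj(chi(C)):
  <chi_6*chi_6, chi_1> = (1/12)[1*(4)*conj(1) + 1*(4)*conj(1) + 2*(1)*conj(1) + 2*(1)*conj(1) + 3*(0)*conj(1) + 3*(0)*conj(1)]
      = (1/12)[(4) + (4) + (2) + (2) + (0) + (0)] = 12/12 = 1
  <chi_6*chi_6, chi_2> = (1/12)[1*(4)*conj(1) + 1*(4)*conj(1) + 2*(1)*conj(1) + 2*(1)*conj(1) + 3*(0)*conj(-1) + 3*(0)*conj(-1)]
      = (1/12)[(4) + (4) + (2) + (2) + (0) + (0)] = 12/12 = 1
  <chi_6*chi_6, chi_3> = (1/12)[1*(4)*conj(1) + 1*(4)*conj(-1) + 2*(1)*conj(-1) + 2*(1)*conj(1) + 3*(0)*conj(1) + 3*(0)*conj(-1)]
      = (1/12)[(4) + (-4) + (-2) + (2) + (0) + (0)] = 0/12 = 0
  <chi_6*chi_6, chi_4> = (1/12)[1*(4)*conj(1) + 1*(4)*conj(-1) + 2*(1)*conj(-1) + 2*(1)*conj(1) + 3*(0)*conj(-1) + 3*(0)*conj(1)]
      = (1/12)[(4) + (-4) + (-2) + (2) + (0) + (0)] = 0/12 = 0
  <chi_6*chi_6, chi_5> = (1/12)[1*(4)*conj(2) + 1*(4)*conj(-2) + 2*(1)*conj(1) + 2*(1)*conj(-1) + 3*(0)*conj(0) + 3*(0)*conj(0)]
      = (1/12)[(8) + (-8) + (2) + (-2) + (0) + (0)] = 0/12 = 0
  <chi_6*chi_6, chi_6> = (1/12)[1*(4)*conj(2) + 1*(4)*conj(2) + 2*(1)*conj(-1) + 2*(1)*conj(-1) + 3*(0)*conj(0) + 3*(0)*conj(0)]
      = (1/12)[(8) + (8) + (-2) + (-2) + (0) + (0)] = 12/12 = 1
Hence the multiplicities are chi_1: 1, chi_2: 1, chi_6: 1. Dimension check: dim(chi_6)*dim(chi_6) = 2*2 = 4 and sum (mult * dim) = 1*1 + 1*1 + 1*2 = 4.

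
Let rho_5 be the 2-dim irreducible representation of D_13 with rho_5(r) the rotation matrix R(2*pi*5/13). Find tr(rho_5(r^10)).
chi_{rho_5}(r^10) = 2*cos(2*pi*5*10/13) = 2*cos(4*pi/13)

Justification: rho_5(r^10) is rotation by angle 2*pi*5*10/13, whose trace is 2*cos(2*pi*5*10/13) = 2*cos(4*pi/13).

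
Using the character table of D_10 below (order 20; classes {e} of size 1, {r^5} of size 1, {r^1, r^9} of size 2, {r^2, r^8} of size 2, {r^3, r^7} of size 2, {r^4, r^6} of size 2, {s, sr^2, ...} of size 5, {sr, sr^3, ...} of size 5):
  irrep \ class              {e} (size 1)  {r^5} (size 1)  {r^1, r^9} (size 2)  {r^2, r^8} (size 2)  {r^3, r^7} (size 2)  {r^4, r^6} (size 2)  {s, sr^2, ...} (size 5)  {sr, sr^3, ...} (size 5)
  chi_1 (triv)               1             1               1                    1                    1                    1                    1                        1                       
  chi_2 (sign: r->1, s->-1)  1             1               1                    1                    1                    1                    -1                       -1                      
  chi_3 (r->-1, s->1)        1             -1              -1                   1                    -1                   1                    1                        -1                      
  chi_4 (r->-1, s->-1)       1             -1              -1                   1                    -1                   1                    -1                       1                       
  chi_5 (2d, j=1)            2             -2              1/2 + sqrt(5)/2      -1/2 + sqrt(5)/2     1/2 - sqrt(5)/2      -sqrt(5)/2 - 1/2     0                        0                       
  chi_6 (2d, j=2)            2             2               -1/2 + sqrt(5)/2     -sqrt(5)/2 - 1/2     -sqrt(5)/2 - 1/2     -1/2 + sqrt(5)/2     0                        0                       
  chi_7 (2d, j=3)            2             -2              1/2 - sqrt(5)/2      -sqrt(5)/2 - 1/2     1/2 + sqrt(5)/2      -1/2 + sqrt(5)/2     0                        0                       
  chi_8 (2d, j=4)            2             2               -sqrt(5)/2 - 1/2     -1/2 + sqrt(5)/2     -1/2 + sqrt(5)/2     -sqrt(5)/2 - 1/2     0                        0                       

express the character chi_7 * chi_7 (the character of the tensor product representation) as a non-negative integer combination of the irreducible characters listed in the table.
chi_7 tensor chi_7 = chi_1 + chi_2 + chi_8 (all other irreducibles have multiplicity 0).

Working: The character of a tensor product is the pointwise product (chi_7 * chi_7)(C) = chi_7(C) * chi_7(C):
  {e}: (2)*(2), {r^5}: (-2)*(-2), {r^1, r^9}: (1/2 - sqrt(5)/2)*(1/2 - sqrt(5)/2), {r^2, r^8}: (-sqrt(5)/2 - 1/2)*(-sqrt(5)/2 - 1/2), {r^3, r^7}: (1/2 + sqrt(5)/2)*(1/2 + sqrt(5)/2), {r^4, r^6}: (-1/2 + sqrt(5)/2)*(-1/2 + sqrt(5)/2), {s, sr^2, ...}: (0)*(0), {sr, sr^3, ...}: (0)*(0)
so (chi_7 * chi_7) takes values
  {e} -> 4, {r^5} -> 4, {r^1, r^9} -> 3/2 - sqrt(5)/2, {r^2, r^8} -> sqrt(5)/2 + 3/2, {r^3, r^7} -> sqrt(5)/2 + 3/2, {r^4, r^6} -> 3/2 - sqrt(5)/2, {s, sr^2, ...} -> 0, {sr, sr^3, ...} -> 0.
Now take the inner product of this character with each irreducible chi from the table, <chi_7*chi_7, chi> = (1/20) sum_C |C| (chi_7*chi_7)(C) conj(chi(C)):
  <chi_7*chi_7, chi_1> = (1/20)[1*(4)*conj(1) + 1*(4)*conj(1) + 2*(3/2 - sqrt(5)/2)*conj(1) + 2*(sqrt(5)/2 + 3/2)*conj(1) + 2*(sqrt(5)/2 + 3/2)*conj(1) + 2*(3/2 - sqrt(5)/2)*conj(1) + 5*(0)*conj(1) + 5*(0)*conj(1)]
      = (1/20)[(4) + (4) + (3 - sqrt(5)) + (sqrt(5) + 3) + (sqrt(5) + 3) + (3 - sqrt(5)) + (0) + (0)] = 20/20 = 1
  <chi_7*chi_7, chi_2> = (1/20)[1*(4)*conj(1) + 1*(4)*conj(1) + 2*(3/2 - sqrt(5)/2)*conj(1) + 2*(sqrt(5)/2 + 3/2)*conj(1) + 2*(sqrt(5)/2 + 3/2)*conj(1) + 2*(3/2 - sqrt(5)/2)*conj(1) + 5*(0)*conj(-1) + 5*(0)*conj(-1)]
      = (1/20)[(4) + (4) + (3 - sqrt(5)) + (sqrt(5) + 3) + (sqrt(5) + 3) + (3 - sqrt(5)) + (0) + (0)] = 20/20 = 1
  <chi_7*chi_7, chi_3> = (1/20)[1*(4)*conj(1) + 1*(4)*conj(-1) + 2*(3/2 - sqrt(5)/2)*conj(-1) + 2*(sqrt(5)/2 + 3/2)*conj(1) + 2*(sqrt(5)/2 + 3/2)*conj(-1) + 2*(3/2 - sqrt(5)/2)*conj(1) + 5*(0)*conj(1) + 5*(0)*conj(-1)]
      = (1/20)[(4) + (-4) + (-3 + sqrt(5)) + (sqrt(5) + 3) + (-3 - sqrt(5)) + (3 - sqrt(5)) + (0) + (0)] = 0/20 = 0
  <chi_7*chi_7, chi_4> = (1/20)[1*(4)*conj(1) + 1*(4)*conj(-1) + 2*(3/2 - sqrt(5)/2)*conj(-1) + 2*(sqrt(5)/2 + 3/2)*conj(1) + 2*(sqrt(5)/2 + 3/2)*conj(-1) + 2*(3/2 - sqrt(5)/2)*conj(1) + 5*(0)*conj(-1) + 5*(0)*conj(1)]
      = (1/20)[(4) + (-4) + (-3 + sqrt(5)) + (sqrt(5) + 3) + (-3 - sqrt(5)) + (3 - sqrt(5)) + (0) + (0)] = 0/20 = 0
  <chi_7*chi_7, chi_5> = (1/20)[1*(4)*conj(2) + 1*(4)*conj(-2) + 2*(3/2 - sqrt(5)/2)*conj(1/2 + sqrt(5)/2) + 2*(sqrt(5)/2 + 3/2)*conj(-1/2 + sqrt(5)/2) + 2*(sqrt(5)/2 + 3/2)*conj(1/2 - sqrt(5)/2) + 2*(3/2 - sqrt(5)/2)*conj(-sqrt(5)/2 - 1/2) + 5*(0)*conj(0) + 5*(0)*conj(0)]
      = (1/20)[(8) + (-8) + (-1 + sqrt(5)) + (1 + sqrt(5)) + (-sqrt(5) - 1) + (1 - sqrt(5)) + (0) + (0)] = 0/20 = 0
  <chi_7*chi_7, chi_6> = (1/20)[1*(4)*conj(2) + 1*(4)*conj(2) + 2*(3/2 - sqrt(5)/2)*conj(-1/2 + sqrt(5)/2) + 2*(sqrt(5)/2 + 3/2)*conj(-sqrt(5)/2 - 1/2) + 2*(sqrt(5)/2 + 3/2)*conj(-sqrt(5)/2 - 1/2) + 2*(3/2 - sqrt(5)/2)*conj(-1/2 + sqrt(5)/2) + 5*(0)*conj(0) + 5*(0)*conj(0)]
      = (1/20)[(8) + (8) + (-4 + 2*sqrt(5)) + (-2*sqrt(5) - 4) + (-2*sqrt(5) - 4) + (-4 + 2*sqrt(5)) + (0) + (0)] = 0/20 = 0
  <chi_7*chi_7, chi_7> = (1/20)[1*(4)*conj(2) + 1*(4)*conj(-2) + 2*(3/2 - sqrt(5)/2)*conj(1/2 - sqrt(5)/2) + 2*(sqrt(5)/2 + 3/2)*conj(-sqrt(5)/2 - 1/2) + 2*(sqrt(5)/2 + 3/2)*conj(1/2 + sqrt(5)/2) + 2*(3/2 - sqrt(5)/2)*conj(-1/2 + sqrt(5)/2) + 5*(0)*conj(0) + 5*(0)*conj(0)]
      = (1/20)[(8) + (-8) + (4 - 2*sqrt(5)) + (-2*sqrt(5) - 4) + (4 + 2*sqrt(5)) + (-4 + 2*sqrt(5)) + (0) + (0)] = 0/20 = 0
  <chi_7*chi_7, chi_8> = (1/20)[1*(4)*conj(2) + 1*(4)*conj(2) + 2*(3/2 - sqrt(5)/2)*conj(-sqrt(5)/2 - 1/2) + 2*(sqrt(5)/2 + 3/2)*conj(-1/2 + sqrt(5)/2) + 2*(sqrt(5)/2 + 3/2)*conj(-1/2 + sqrt(5)/2) + 2*(3/2 - sqrt(5)/2)*conj(-sqrt(5)/2 - 1/2) + 5*(0)*conj(0) + 5*(0)*conj(0)]
      = (1/20)[(8) + (8) + (1 - sqrt(5)) + (1 + sqrt(5)) + (1 + sqrt(5)) + (1 - sqrt(5)) + (0) + (0)] = 20/20 = 1
Hence the multiplicities are chi_1: 1, chi_2: 1, chi_8: 1. Dimension check: dim(chi_7)*dim(chi_7) = 2*2 = 4 and sum (mult * dim) = 1*1 + 1*1 + 1*2 = 4.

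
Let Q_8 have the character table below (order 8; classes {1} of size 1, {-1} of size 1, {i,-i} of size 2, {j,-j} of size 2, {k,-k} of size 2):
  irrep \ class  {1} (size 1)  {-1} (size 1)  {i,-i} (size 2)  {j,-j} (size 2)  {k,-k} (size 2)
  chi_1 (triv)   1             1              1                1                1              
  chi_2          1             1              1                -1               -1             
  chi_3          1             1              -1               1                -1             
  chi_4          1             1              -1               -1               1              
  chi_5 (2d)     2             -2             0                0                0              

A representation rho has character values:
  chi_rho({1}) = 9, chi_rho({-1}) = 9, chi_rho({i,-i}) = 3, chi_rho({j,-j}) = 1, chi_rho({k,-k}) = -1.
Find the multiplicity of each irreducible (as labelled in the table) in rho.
Multiplicities: chi_1: 3, chi_2: 3, chi_3: 2, chi_4: 1, chi_5: 0.

Why: Use <chi_rho, chi> = (1/|G|) sum_C |C| * chi_rho(C) * conj(chi(C)) with |G| = 8 for each irreducible chi in the table:
  <chi_rho, chi_1> = (1/8)[1*(9)*conj(1) + 1*(9)*conj(1) + 2*(3)*conj(1) + 2*(1)*conj(1) + 2*(-1)*conj(1)]
      = (1/8)[(9) + (9) + (6) + (2) + (-2)] = 24/8 = 3
  <chi_rho, chi_2> = (1/8)[1*(9)*conj(1) + 1*(9)*conj(1) + 2*(3)*conj(1) + 2*(1)*conj(-1) + 2*(-1)*conj(-1)]
      = (1/8)[(9) + (9) + (6) + (-2) + (2)] = 24/8 = 3
  <chi_rho, chi_3> = (1/8)[1*(9)*conj(1) + 1*(9)*conj(1) + 2*(3)*conj(-1) + 2*(1)*conj(1) + 2*(-1)*conj(-1)]
      = (1/8)[(9) + (9) + (-6) + (2) + (2)] = 16/8 = 2
  <chi_rho, chi_4> = (1/8)[1*(9)*conj(1) + 1*(9)*conj(1) + 2*(3)*conj(-1) + 2*(1)*conj(-1) + 2*(-1)*conj(1)]
      = (1/8)[(9) + (9) + (-6) + (-2) + (-2)] = 8/8 = 1
  <chi_rho, chi_5> = (1/8)[1*(9)*conj(2) + 1*(9)*conj(-2) + 2*(3)*conj(0) + 2*(1)*conj(0) + 2*(-1)*conj(0)]
      = (1/8)[(18) + (-18) + (0) + (0) + (0)] = 0/8 = 0
Dimension check: dim(rho) = sum (mult * dim) = 3*1 + 3*1 + 2*1 + 1*1 + 0*2 = 9 = chi_rho(e) = 9.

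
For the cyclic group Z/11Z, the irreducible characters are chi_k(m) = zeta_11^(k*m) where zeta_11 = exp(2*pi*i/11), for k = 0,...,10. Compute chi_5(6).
chi_5(6) = zeta_11^30 = exp(-6*I*pi/11)

Justification: chi_5(6) = zeta_11^(5*6) = zeta_11^30. Since zeta_11^11 = 1, this equals zeta_11^8 = exp(2*pi*i*8/11) = exp(-6*I*pi/11).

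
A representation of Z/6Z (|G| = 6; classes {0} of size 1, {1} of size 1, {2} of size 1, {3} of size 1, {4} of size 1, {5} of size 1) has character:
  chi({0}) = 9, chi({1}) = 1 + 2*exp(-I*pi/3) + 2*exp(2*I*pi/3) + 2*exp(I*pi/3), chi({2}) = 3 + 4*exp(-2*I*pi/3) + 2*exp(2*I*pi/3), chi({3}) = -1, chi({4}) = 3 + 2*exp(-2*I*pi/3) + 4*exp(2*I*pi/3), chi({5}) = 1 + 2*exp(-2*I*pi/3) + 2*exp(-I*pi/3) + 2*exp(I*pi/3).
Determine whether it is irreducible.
Not irreducible (reducible): <chi, chi> = 17 > 1.

Explanation: <chi, chi> = (1/|G|) sum_C |C| * |chi(C)|^2 = (1/6)[1*|9|^2 + 1*|1 + 2*exp(-I*pi/3) + 2*exp(2*I*pi/3) + 2*exp(I*pi/3)|^2 + 1*|3 + 4*exp(-2*I*pi/3) + 2*exp(2*I*pi/3)|^2 + 1*|-1|^2 + 1*|3 + 2*exp(-2*I*pi/3) + 4*exp(2*I*pi/3)|^2 + 1*|1 + 2*exp(-2*I*pi/3) + 2*exp(-I*pi/3) + 2*exp(I*pi/3)|^2]
  = (1/6)[(81) + (7) + (3) + (1) + (3) + (7)] = 102/6 = 17.
(Exp terms are combined using exp(i*s)*conj(exp(i*t)) = exp(i*(s-t)), and sums of them are collapsed using the identity that for every m > 1 the m distinct m-th roots of unity sum to 0, e.g. 1 + exp(2*I*pi/3) + exp(-2*I*pi/3) = 0.)
A character is irreducible iff <chi, chi> = 1, so this representation is reducible.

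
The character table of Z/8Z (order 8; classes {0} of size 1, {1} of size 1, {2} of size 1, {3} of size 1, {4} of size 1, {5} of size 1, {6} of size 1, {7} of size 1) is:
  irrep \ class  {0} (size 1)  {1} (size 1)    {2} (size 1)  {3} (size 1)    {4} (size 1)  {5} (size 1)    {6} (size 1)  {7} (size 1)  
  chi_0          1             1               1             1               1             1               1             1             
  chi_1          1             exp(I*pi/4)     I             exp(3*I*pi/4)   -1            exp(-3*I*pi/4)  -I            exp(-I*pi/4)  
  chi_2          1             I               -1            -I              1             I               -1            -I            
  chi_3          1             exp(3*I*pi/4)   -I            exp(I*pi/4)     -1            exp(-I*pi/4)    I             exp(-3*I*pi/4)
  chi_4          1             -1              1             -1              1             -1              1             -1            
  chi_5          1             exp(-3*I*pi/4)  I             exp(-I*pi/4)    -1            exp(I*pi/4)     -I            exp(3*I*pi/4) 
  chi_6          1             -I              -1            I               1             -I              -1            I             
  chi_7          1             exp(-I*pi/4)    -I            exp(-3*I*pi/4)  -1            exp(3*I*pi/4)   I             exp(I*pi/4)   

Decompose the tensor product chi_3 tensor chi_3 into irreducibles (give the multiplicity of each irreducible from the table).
chi_3 tensor chi_3 = chi_6 (all other irreducibles have multiplicity 0).

Proof sketch: The character of a tensor product is the pointwise product (chi_3 * chi_3)(C) = chi_3(C) * chi_3(C):
  {0}: (1)*(1), {1}: (exp(3*I*pi/4))*(exp(3*I*pi/4)), {2}: (-I)*(-I), {3}: (exp(I*pi/4))*(exp(I*pi/4)), {4}: (-1)*(-1), {5}: (exp(-I*pi/4))*(exp(-I*pi/4)), {6}: (I)*(I), {7}: (exp(-3*I*pi/4))*(exp(-3*I*pi/4))
so (chi_3 * chi_3) takes values
  {0} -> 1, {1} -> -I, {2} -> -1, {3} -> I, {4} -> 1, {5} -> -I, {6} -> -1, {7} -> I.
Now take the inner product of this character with each irreducible chi from the table, <chi_3*chi_3, chi> = (1/8) sum_C |C| (chi_3*chi_3)(C) conj(chi(C)):
  <chi_3*chi_3, chi_0> = (1/8)[1*(1)*conj(1) + 1*(-I)*conj(1) + 1*(-1)*conj(1) + 1*(I)*conj(1) + 1*(1)*conj(1) + 1*(-I)*conj(1) + 1*(-1)*conj(1) + 1*(I)*conj(1)]
      = (1/8)[(1) + (-I) + (-1) + (I) + (1) + (-I) + (-1) + (I)] = 0/8 = 0
  <chi_3*chi_3, chi_1> = (1/8)[1*(1)*conj(1) + 1*(-I)*conj(exp(I*pi/4)) + 1*(-1)*conj(I) + 1*(I)*conj(exp(3*I*pi/4)) + 1*(1)*conj(-1) + 1*(-I)*conj(exp(-3*I*pi/4)) + 1*(-1)*conj(-I) + 1*(I)*conj(exp(-I*pi/4))]
      = (1/8)[(1) + (-exp(I*pi/4)) + (I) + (exp(-I*pi/4)) + (-1) + (-exp(-3*I*pi/4)) + (-I) + (exp(3*I*pi/4))] = 0/8 = 0
  <chi_3*chi_3, chi_2> = (1/8)[1*(1)*conj(1) + 1*(-I)*conj(I) + 1*(-1)*conj(-1) + 1*(I)*conj(-I) + 1*(1)*conj(1) + 1*(-I)*conj(I) + 1*(-1)*conj(-1) + 1*(I)*conj(-I)]
      = (1/8)[(1) + (-1) + (1) + (-1) + (1) + (-1) + (1) + (-1)] = 0/8 = 0
  <chi_3*chi_3, chi_3> = (1/8)[1*(1)*conj(1) + 1*(-I)*conj(exp(3*I*pi/4)) + 1*(-1)*conj(-I) + 1*(I)*conj(exp(I*pi/4)) + 1*(1)*conj(-1) + 1*(-I)*conj(exp(-I*pi/4)) + 1*(-1)*conj(I) + 1*(I)*conj(exp(-3*I*pi/4))]
      = (1/8)[(1) + (-exp(-I*pi/4)) + (-I) + (exp(I*pi/4)) + (-1) + (-exp(3*I*pi/4)) + (I) + (exp(-3*I*pi/4))] = 0/8 = 0
  <chi_3*chi_3, chi_4> = (1/8)[1*(1)*conj(1) + 1*(-I)*conj(-1) + 1*(-1)*conj(1) + 1*(I)*conj(-1) + 1*(1)*conj(1) + 1*(-I)*conj(-1) + 1*(-1)*conj(1) + 1*(I)*conj(-1)]
      = (1/8)[(1) + (I) + (-1) + (-I) + (1) + (I) + (-1) + (-I)] = 0/8 = 0
  <chi_3*chi_3, chi_5> = (1/8)[1*(1)*conj(1) + 1*(-I)*conj(exp(-3*I*pi/4)) + 1*(-1)*conj(I) + 1*(I)*conj(exp(-I*pi/4)) + 1*(1)*conj(-1) + 1*(-I)*conj(exp(I*pi/4)) + 1*(-1)*conj(-I) + 1*(I)*conj(exp(3*I*pi/4))]
      = (1/8)[(1) + (-exp(-3*I*pi/4)) + (I) + (exp(3*I*pi/4)) + (-1) + (-exp(I*pi/4)) + (-I) + (exp(-I*pi/4))] = 0/8 = 0
  <chi_3*chi_3, chi_6> = (1/8)[1*(1)*conj(1) + 1*(-I)*conj(-I) + 1*(-1)*conj(-1) + 1*(I)*conj(I) + 1*(1)*conj(1) + 1*(-I)*conj(-I) + 1*(-1)*conj(-1) + 1*(I)*conj(I)]
      = (1/8)[(1) + (1) + (1) + (1) + (1) + (1) + (1) + (1)] = 8/8 = 1
  <chi_3*chi_3, chi_7> = (1/8)[1*(1)*conj(1) + 1*(-I)*conj(exp(-I*pi/4)) + 1*(-1)*conj(-I) + 1*(I)*conj(exp(-3*I*pi/4)) + 1*(1)*conj(-1) + 1*(-I)*conj(exp(3*I*pi/4)) + 1*(-1)*conj(I) + 1*(I)*conj(exp(I*pi/4))]
      = (1/8)[(1) + (-exp(3*I*pi/4)) + (-I) + (exp(-3*I*pi/4)) + (-1) + (-exp(-I*pi/4)) + (I) + (exp(I*pi/4))] = 0/8 = 0
(Exp terms are combined using exp(i*s)*conj(exp(i*t)) = exp(i*(s-t)), and sums of them are collapsed using the identity that for every m > 1 the m distinct m-th roots of unity sum to 0, e.g. 1 + exp(2*I*pi/3) + exp(-2*I*pi/3) = 0.)
Hence the multiplicities are chi_6: 1. Dimension check: dim(chi_3)*dim(chi_3) = 1*1 = 1 and sum (mult * dim) = 1*1 = 1.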